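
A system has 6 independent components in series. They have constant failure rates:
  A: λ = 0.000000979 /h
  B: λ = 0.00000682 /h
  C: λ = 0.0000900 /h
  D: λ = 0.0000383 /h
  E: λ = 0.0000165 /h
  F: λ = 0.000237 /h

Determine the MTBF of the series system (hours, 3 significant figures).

Series of exponential components: λ_sys = Σ λ_i
λ_sys = 0.000000979 + 0.00000682 + 0.0000900 + 0.0000383 + 0.0000165 + 0.000237 = 3.8960e-04 /h
MTBF = 1 / λ_sys = 2570 h

2570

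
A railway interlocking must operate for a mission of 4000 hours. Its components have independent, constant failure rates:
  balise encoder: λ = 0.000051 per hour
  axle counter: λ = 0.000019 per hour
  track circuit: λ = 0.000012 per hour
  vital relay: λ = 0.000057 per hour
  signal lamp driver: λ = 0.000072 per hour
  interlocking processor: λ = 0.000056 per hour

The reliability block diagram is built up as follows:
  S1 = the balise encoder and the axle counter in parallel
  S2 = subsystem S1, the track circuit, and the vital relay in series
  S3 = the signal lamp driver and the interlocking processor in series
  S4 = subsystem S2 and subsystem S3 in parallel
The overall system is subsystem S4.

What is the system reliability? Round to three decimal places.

R(balise encoder) = exp(−0.000051 × 4000) = 0.81546
R(axle counter) = exp(−0.000019 × 4000) = 0.92682
R(track circuit) = exp(−0.000012 × 4000) = 0.95313
R(vital relay) = exp(−0.000057 × 4000) = 0.79612
R(signal lamp driver) = exp(−0.000072 × 4000) = 0.74976
R(interlocking processor) = exp(−0.000056 × 4000) = 0.79932
Parallel (balise encoder and axle counter): 1 − (1 − 0.81546)(1 − 0.92682) = 0.98650
Series ([0.98650], track circuit, and vital relay): 0.98650 × 0.95313 × 0.79612 = 0.74856
Series (signal lamp driver and interlocking processor): 0.74976 × 0.79932 = 0.59930
Parallel ([0.74856] and [0.59930]): 1 − (1 − 0.74856)(1 − 0.59930) = 0.899

0.899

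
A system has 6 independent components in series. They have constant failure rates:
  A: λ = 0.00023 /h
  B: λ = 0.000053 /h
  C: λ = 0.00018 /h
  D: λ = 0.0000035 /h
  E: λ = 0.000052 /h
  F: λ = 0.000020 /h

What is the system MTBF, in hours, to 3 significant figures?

1860

Series of exponential components: λ_sys = Σ λ_i
λ_sys = 0.00023 + 0.000053 + 0.00018 + 0.0000035 + 0.000052 + 0.000020 = 5.3850e-04 /h
MTBF = 1 / λ_sys = 1860 h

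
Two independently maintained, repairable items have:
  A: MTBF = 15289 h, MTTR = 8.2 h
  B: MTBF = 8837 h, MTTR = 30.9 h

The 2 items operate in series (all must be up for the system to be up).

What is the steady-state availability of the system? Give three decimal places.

0.996

A(A) = MTBF/(MTBF+MTTR) = 15289/(15289+8.2) = 0.999464
A(B) = MTBF/(MTBF+MTTR) = 8837/(8837+30.9) = 0.996516
Series availability: 0.999464 × 0.996516 = 0.996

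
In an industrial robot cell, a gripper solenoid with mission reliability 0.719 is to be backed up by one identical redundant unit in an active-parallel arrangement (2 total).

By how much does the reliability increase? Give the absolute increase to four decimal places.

0.2020

R_before = 0.719
R_after = 1 − (1 − 0.719)^2 = 0.9210
ΔR = 0.9210 − 0.719 = 0.2020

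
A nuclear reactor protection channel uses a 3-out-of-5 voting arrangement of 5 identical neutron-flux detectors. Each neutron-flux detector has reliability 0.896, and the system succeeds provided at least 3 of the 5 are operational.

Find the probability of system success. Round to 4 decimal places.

0.9904

R = Σ_{i=3}^{5} C(5,i) p^i (1−p)^{5−i} with p = 0.896
C(5,3)·0.896^3·0.104^2 = 0.077802
C(5,4)·0.896^4·0.104^1 = 0.335147
C(5,5)·0.896^5·0.104^0 = 0.577484
Sum = 0.9904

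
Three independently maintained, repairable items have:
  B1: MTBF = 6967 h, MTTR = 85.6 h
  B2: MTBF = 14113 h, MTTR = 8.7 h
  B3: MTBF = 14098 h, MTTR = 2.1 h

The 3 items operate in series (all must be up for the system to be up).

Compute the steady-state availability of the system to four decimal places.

A(B1) = MTBF/(MTBF+MTTR) = 6967/(6967+85.6) = 0.987863
A(B2) = MTBF/(MTBF+MTTR) = 14113/(14113+8.7) = 0.999384
A(B3) = MTBF/(MTBF+MTTR) = 14098/(14098+2.1) = 0.999851
Series availability: 0.987863 × 0.999384 × 0.999851 = 0.9871

0.9871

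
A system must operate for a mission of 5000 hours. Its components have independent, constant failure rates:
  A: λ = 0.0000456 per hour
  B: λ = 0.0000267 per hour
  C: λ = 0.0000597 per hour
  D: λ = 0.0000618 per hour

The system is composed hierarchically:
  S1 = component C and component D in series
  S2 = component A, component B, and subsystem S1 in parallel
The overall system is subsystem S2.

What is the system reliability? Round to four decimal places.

R(A) = exp(−0.0000456 × 5000) = 0.796124
R(B) = exp(−0.0000267 × 5000) = 0.875027
R(C) = exp(−0.0000597 × 5000) = 0.741930
R(D) = exp(−0.0000618 × 5000) = 0.734181
Series (C and D): 0.741930 × 0.734181 = 0.544711
Parallel (A, B, and [0.544711]): 1 − (1 − 0.796124)(1 − 0.875027)(1 − 0.544711) = 0.9884

0.9884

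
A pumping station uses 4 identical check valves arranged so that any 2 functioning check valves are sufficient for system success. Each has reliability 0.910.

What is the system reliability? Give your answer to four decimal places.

0.9973

R = Σ_{i=2}^{4} C(4,i) p^i (1−p)^{4−i} with p = 0.910
C(4,2)·0.910^2·0.090^2 = 0.040246
C(4,3)·0.910^3·0.090^1 = 0.271286
C(4,4)·0.910^4·0.090^0 = 0.685750
Sum = 0.9973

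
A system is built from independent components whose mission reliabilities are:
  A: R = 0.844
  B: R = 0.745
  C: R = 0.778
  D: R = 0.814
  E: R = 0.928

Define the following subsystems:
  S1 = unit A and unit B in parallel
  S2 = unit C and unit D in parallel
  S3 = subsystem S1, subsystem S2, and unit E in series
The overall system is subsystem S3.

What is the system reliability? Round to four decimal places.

0.8543

Parallel (A and B): 1 − (1 − 0.844000)(1 − 0.745000) = 0.960220
Parallel (C and D): 1 − (1 − 0.778000)(1 − 0.814000) = 0.958708
Series ([0.960220], [0.958708], and E): 0.960220 × 0.958708 × 0.928000 = 0.8543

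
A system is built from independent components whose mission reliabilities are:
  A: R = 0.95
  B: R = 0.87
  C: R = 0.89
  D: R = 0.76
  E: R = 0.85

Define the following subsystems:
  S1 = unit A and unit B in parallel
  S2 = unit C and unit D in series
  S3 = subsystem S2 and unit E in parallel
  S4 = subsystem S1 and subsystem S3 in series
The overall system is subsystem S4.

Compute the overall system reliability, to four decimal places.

0.9453

Parallel (A and B): 1 − (1 − 0.950000)(1 − 0.870000) = 0.993500
Series (C and D): 0.890000 × 0.760000 = 0.676400
Parallel ([0.676400] and E): 1 − (1 − 0.676400)(1 − 0.850000) = 0.951460
Series ([0.993500] and [0.951460]): 0.993500 × 0.951460 = 0.9453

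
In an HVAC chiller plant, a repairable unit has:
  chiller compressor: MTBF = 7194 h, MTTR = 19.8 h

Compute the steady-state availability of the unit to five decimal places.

A(chiller compressor) = MTBF/(MTBF+MTTR) = 7194/(7194+19.8) = 0.99726

0.99726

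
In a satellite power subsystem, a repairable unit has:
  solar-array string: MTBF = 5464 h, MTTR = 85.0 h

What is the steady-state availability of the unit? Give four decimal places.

A(solar-array string) = MTBF/(MTBF+MTTR) = 5464/(5464+85.0) = 0.9847

0.9847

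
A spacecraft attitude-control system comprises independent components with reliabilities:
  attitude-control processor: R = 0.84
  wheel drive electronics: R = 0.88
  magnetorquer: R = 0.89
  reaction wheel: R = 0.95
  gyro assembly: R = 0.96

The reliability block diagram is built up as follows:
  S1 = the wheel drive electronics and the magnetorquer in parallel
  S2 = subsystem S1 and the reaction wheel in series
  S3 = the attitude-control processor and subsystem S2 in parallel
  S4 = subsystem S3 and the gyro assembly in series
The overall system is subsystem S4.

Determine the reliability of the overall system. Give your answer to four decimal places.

Parallel (wheel drive electronics and magnetorquer): 1 − (1 − 0.880000)(1 − 0.890000) = 0.986800
Series ([0.986800] and reaction wheel): 0.986800 × 0.950000 = 0.937460
Parallel (attitude-control processor and [0.937460]): 1 − (1 − 0.840000)(1 − 0.937460) = 0.989994
Series ([0.989994] and gyro assembly): 0.989994 × 0.960000 = 0.9504

0.9504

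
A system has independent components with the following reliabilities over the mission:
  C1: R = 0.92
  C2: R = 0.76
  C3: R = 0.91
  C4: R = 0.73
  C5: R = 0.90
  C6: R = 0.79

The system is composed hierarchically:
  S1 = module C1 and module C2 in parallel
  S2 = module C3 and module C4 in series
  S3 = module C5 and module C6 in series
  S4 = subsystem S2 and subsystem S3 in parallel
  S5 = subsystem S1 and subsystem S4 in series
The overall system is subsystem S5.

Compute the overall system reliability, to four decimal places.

0.8856

Parallel (C1 and C2): 1 − (1 − 0.920000)(1 − 0.760000) = 0.980800
Series (C3 and C4): 0.910000 × 0.730000 = 0.664300
Series (C5 and C6): 0.900000 × 0.790000 = 0.711000
Parallel ([0.664300] and [0.711000]): 1 − (1 − 0.664300)(1 − 0.711000) = 0.902983
Series ([0.980800] and [0.902983]): 0.980800 × 0.902983 = 0.8856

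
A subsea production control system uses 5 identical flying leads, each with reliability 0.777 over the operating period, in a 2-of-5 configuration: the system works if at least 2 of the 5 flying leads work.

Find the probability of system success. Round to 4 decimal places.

R = Σ_{i=2}^{5} C(5,i) p^i (1−p)^{5−i} with p = 0.777
C(5,2)·0.777^2·0.223^3 = 0.066951
C(5,3)·0.777^3·0.223^2 = 0.233277
C(5,4)·0.777^4·0.223^1 = 0.406405
C(5,5)·0.777^5·0.223^0 = 0.283208
Sum = 0.9898

0.9898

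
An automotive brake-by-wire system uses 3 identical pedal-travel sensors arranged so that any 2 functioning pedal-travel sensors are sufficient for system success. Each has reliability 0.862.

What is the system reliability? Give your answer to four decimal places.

R = Σ_{i=2}^{3} C(3,i) p^i (1−p)^{3−i} with p = 0.862
C(3,2)·0.862^2·0.138^1 = 0.307620
C(3,3)·0.862^3·0.138^0 = 0.640504
Sum = 0.9481

0.9481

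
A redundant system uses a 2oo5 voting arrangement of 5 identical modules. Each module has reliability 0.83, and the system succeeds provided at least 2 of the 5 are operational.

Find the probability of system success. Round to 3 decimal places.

0.996

R = Σ_{i=2}^{5} C(5,i) p^i (1−p)^{5−i} with p = 0.83
C(5,2)·0.83^2·0.17^3 = 0.03385
C(5,3)·0.83^3·0.17^2 = 0.16525
C(5,4)·0.83^4·0.17^1 = 0.40340
C(5,5)·0.83^5·0.17^0 = 0.39390
Sum = 0.996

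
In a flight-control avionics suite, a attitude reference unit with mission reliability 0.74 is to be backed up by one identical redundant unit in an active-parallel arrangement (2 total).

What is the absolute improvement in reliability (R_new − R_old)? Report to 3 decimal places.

R_before = 0.74
R_after = 1 − (1 − 0.74)^2 = 0.932
ΔR = 0.932 − 0.74 = 0.192

0.192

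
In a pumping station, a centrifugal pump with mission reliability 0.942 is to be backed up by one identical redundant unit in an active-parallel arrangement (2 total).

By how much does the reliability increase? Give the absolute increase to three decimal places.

R_before = 0.942
R_after = 1 − (1 − 0.942)^2 = 0.997
ΔR = 0.997 − 0.942 = 0.055

0.055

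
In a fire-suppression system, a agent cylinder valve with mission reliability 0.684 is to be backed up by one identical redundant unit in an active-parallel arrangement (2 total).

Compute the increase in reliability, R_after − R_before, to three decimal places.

0.216

R_before = 0.684
R_after = 1 − (1 − 0.684)^2 = 0.900
ΔR = 0.900 − 0.684 = 0.216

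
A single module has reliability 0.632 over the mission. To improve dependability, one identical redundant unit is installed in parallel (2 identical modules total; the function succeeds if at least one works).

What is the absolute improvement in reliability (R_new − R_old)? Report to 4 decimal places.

0.2326

R_before = 0.632
R_after = 1 − (1 − 0.632)^2 = 0.8646
ΔR = 0.8646 − 0.632 = 0.2326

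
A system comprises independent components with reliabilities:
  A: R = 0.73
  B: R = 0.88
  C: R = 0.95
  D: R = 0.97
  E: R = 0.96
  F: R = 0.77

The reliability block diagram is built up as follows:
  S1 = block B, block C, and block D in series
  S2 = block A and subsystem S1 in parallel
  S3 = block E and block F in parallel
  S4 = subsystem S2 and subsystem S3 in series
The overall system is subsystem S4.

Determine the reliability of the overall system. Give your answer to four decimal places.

Series (B, C, and D): 0.880000 × 0.950000 × 0.970000 = 0.810920
Parallel (A and [0.810920]): 1 − (1 − 0.730000)(1 − 0.810920) = 0.948948
Parallel (E and F): 1 − (1 − 0.960000)(1 − 0.770000) = 0.990800
Series ([0.948948] and [0.990800]): 0.948948 × 0.990800 = 0.9402

0.9402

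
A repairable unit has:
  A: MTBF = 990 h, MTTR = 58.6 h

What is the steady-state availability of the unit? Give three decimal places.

0.944

A(A) = MTBF/(MTBF+MTTR) = 990/(990+58.6) = 0.944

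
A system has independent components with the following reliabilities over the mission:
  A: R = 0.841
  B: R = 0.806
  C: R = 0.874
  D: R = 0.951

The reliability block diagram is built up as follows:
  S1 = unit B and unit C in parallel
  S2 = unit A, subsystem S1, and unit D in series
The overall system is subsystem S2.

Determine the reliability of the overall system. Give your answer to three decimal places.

Parallel (B and C): 1 − (1 − 0.80600)(1 − 0.87400) = 0.97556
Series (A, [0.97556], and D): 0.84100 × 0.97556 × 0.95100 = 0.780

0.780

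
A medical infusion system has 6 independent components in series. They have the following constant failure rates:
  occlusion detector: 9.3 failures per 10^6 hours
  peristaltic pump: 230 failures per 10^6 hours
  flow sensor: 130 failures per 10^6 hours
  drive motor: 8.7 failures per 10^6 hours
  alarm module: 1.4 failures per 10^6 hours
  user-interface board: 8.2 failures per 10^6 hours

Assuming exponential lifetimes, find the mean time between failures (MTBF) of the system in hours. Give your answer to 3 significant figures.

Series of exponential components: λ_sys = Σ λ_i
λ_sys = 0.0000093 + 0.00023 + 0.00013 + 0.0000087 + 0.0000014 + 0.0000082 = 3.8760e-04 /h
MTBF = 1 / λ_sys = 2580 h

2580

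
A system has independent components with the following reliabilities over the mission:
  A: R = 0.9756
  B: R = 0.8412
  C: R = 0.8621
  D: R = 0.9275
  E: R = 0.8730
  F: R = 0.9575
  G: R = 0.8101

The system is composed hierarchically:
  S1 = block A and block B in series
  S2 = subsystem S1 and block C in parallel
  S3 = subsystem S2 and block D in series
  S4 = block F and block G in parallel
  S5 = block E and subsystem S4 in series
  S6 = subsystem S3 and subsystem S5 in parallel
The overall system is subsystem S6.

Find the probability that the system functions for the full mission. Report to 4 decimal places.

0.9872

Series (A and B): 0.975600 × 0.841200 = 0.820675
Parallel ([0.820675] and C): 1 − (1 − 0.820675)(1 − 0.862100) = 0.975271
Series ([0.975271] and D): 0.975271 × 0.927500 = 0.904564
Parallel (F and G): 1 − (1 − 0.957500)(1 − 0.810100) = 0.991929
Series (E and [0.991929]): 0.873000 × 0.991929 = 0.865954
Parallel ([0.904564] and [0.865954]): 1 − (1 − 0.904564)(1 − 0.865954) = 0.9872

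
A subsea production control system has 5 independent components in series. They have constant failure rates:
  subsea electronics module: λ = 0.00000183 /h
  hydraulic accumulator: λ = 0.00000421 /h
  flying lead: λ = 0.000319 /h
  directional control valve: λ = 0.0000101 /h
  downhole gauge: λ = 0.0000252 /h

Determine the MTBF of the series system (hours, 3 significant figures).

2780

Series of exponential components: λ_sys = Σ λ_i
λ_sys = 0.00000183 + 0.00000421 + 0.000319 + 0.0000101 + 0.0000252 = 3.6034e-04 /h
MTBF = 1 / λ_sys = 2780 h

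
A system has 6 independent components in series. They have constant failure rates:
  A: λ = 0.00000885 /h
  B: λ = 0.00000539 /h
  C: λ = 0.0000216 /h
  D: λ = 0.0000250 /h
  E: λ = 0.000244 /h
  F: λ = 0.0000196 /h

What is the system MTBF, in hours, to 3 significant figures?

Series of exponential components: λ_sys = Σ λ_i
λ_sys = 0.00000885 + 0.00000539 + 0.0000216 + 0.0000250 + 0.000244 + 0.0000196 = 3.2444e-04 /h
MTBF = 1 / λ_sys = 3080 h

3080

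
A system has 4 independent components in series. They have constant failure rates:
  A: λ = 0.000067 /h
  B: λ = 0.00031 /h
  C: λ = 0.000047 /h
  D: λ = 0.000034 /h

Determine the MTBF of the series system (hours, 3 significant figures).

2180

Series of exponential components: λ_sys = Σ λ_i
λ_sys = 0.000067 + 0.00031 + 0.000047 + 0.000034 = 4.5800e-04 /h
MTBF = 1 / λ_sys = 2180 h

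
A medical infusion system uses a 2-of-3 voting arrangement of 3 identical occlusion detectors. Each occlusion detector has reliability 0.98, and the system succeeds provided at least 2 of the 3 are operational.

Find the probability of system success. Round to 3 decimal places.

0.999

R = Σ_{i=2}^{3} C(3,i) p^i (1−p)^{3−i} with p = 0.98
C(3,2)·0.98^2·0.02^1 = 0.05762
C(3,3)·0.98^3·0.02^0 = 0.94119
Sum = 0.999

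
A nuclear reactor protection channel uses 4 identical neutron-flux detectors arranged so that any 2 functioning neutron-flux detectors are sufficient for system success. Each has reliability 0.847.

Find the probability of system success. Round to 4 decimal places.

0.9873

R = Σ_{i=2}^{4} C(4,i) p^i (1−p)^{4−i} with p = 0.847
C(4,2)·0.847^2·0.153^2 = 0.100763
C(4,3)·0.847^3·0.153^1 = 0.371879
C(4,4)·0.847^4·0.153^0 = 0.514676
Sum = 0.9873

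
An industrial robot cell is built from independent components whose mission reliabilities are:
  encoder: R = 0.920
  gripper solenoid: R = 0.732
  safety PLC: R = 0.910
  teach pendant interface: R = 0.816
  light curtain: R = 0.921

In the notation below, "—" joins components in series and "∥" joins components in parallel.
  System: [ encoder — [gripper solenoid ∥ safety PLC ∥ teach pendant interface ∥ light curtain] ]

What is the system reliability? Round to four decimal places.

Parallel (gripper solenoid, safety PLC, teach pendant interface, and light curtain): 1 − (1 − 0.732000)(1 − 0.910000)(1 − 0.816000)(1 − 0.921000) = 0.999649
Series (encoder and [0.999649]): 0.920000 × 0.999649 = 0.9197

0.9197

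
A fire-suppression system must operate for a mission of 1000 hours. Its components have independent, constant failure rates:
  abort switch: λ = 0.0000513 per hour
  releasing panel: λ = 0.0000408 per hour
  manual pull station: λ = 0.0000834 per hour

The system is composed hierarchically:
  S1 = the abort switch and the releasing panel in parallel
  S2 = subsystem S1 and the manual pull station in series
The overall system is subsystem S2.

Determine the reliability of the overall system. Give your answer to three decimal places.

0.918

R(abort switch) = exp(−0.0000513 × 1000) = 0.94999
R(releasing panel) = exp(−0.0000408 × 1000) = 0.96002
R(manual pull station) = exp(−0.0000834 × 1000) = 0.91998
Parallel (abort switch and releasing panel): 1 − (1 − 0.94999)(1 − 0.96002) = 0.99800
Series ([0.99800] and manual pull station): 0.99800 × 0.91998 = 0.918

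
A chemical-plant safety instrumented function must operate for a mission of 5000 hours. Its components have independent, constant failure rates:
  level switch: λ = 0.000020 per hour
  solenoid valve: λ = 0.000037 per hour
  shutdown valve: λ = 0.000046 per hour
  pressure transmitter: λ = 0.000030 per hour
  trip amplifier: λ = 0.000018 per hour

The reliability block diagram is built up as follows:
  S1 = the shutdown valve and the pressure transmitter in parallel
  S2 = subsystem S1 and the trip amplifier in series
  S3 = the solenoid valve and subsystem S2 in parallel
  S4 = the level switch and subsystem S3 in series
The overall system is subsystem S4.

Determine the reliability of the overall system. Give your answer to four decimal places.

R(level switch) = exp(−0.000020 × 5000) = 0.904837
R(solenoid valve) = exp(−0.000037 × 5000) = 0.831104
R(shutdown valve) = exp(−0.000046 × 5000) = 0.794534
R(pressure transmitter) = exp(−0.000030 × 5000) = 0.860708
R(trip amplifier) = exp(−0.000018 × 5000) = 0.913931
Parallel (shutdown valve and pressure transmitter): 1 − (1 − 0.794534)(1 − 0.860708) = 0.971380
Series ([0.971380] and trip amplifier): 0.971380 × 0.913931 = 0.887774
Parallel (solenoid valve and [0.887774]): 1 − (1 − 0.831104)(1 − 0.887774) = 0.981045
Series (level switch and [0.981045]): 0.904837 × 0.981045 = 0.8877

0.8877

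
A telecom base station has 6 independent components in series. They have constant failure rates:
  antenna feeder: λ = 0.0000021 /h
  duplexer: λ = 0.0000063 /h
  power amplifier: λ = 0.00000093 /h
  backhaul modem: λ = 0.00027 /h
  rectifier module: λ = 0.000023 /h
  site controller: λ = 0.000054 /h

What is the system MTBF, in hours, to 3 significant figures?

Series of exponential components: λ_sys = Σ λ_i
λ_sys = 0.0000021 + 0.0000063 + 0.00000093 + 0.00027 + 0.000023 + 0.000054 = 3.5633e-04 /h
MTBF = 1 / λ_sys = 2810 h

2810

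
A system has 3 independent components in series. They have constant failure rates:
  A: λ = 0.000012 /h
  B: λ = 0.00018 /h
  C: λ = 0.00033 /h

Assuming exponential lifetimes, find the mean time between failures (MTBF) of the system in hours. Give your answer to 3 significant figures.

Series of exponential components: λ_sys = Σ λ_i
λ_sys = 0.000012 + 0.00018 + 0.00033 = 5.2200e-04 /h
MTBF = 1 / λ_sys = 1920 h

1920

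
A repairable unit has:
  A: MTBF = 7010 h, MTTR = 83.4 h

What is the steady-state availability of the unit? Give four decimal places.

A(A) = MTBF/(MTBF+MTTR) = 7010/(7010+83.4) = 0.9882

0.9882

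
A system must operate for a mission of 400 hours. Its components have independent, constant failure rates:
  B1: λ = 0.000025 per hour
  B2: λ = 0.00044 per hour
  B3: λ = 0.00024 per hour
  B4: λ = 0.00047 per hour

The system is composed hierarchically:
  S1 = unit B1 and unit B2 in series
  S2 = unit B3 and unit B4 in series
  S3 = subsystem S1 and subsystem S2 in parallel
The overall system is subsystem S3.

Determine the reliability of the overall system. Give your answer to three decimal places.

R(B1) = exp(−0.000025 × 400) = 0.99005
R(B2) = exp(−0.00044 × 400) = 0.83862
R(B3) = exp(−0.00024 × 400) = 0.90846
R(B4) = exp(−0.00047 × 400) = 0.82861
Series (B1 and B2): 0.99005 × 0.83862 = 0.83028
Series (B3 and B4): 0.90846 × 0.82861 = 0.75276
Parallel ([0.83028] and [0.75276]): 1 − (1 − 0.83028)(1 − 0.75276) = 0.958

0.958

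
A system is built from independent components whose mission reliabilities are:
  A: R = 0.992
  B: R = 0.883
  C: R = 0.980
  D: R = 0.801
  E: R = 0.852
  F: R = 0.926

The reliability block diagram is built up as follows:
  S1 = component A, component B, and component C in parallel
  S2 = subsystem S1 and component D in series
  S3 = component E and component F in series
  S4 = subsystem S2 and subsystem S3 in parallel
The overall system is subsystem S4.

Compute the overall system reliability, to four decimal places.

Parallel (A, B, and C): 1 − (1 − 0.992000)(1 − 0.883000)(1 − 0.980000) = 0.999981
Series ([0.999981] and D): 0.999981 × 0.801000 = 0.800985
Series (E and F): 0.852000 × 0.926000 = 0.788952
Parallel ([0.800985] and [0.788952]): 1 − (1 − 0.800985)(1 − 0.788952) = 0.9580

0.9580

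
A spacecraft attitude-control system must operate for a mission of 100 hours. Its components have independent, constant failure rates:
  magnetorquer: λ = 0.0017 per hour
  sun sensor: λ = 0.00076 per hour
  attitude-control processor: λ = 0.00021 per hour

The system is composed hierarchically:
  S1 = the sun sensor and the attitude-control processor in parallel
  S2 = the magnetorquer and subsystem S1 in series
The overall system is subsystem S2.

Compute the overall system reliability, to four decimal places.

R(magnetorquer) = exp(−0.0017 × 100) = 0.843665
R(sun sensor) = exp(−0.00076 × 100) = 0.926816
R(attitude-control processor) = exp(−0.00021 × 100) = 0.979219
Parallel (sun sensor and attitude-control processor): 1 − (1 − 0.926816)(1 − 0.979219) = 0.998479
Series (magnetorquer and [0.998479]): 0.843665 × 0.998479 = 0.8424

0.8424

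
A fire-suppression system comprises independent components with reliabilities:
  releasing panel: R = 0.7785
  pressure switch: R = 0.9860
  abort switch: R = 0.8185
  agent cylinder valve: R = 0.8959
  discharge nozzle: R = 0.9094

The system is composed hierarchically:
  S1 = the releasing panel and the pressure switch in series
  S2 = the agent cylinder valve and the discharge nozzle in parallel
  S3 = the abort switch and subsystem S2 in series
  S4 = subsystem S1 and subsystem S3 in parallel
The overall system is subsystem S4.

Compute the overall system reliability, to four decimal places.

0.9560

Series (releasing panel and pressure switch): 0.778500 × 0.986000 = 0.767601
Parallel (agent cylinder valve and discharge nozzle): 1 − (1 − 0.895900)(1 − 0.909400) = 0.990569
Series (abort switch and [0.990569]): 0.818500 × 0.990569 = 0.810781
Parallel ([0.767601] and [0.810781]): 1 − (1 − 0.767601)(1 − 0.810781) = 0.9560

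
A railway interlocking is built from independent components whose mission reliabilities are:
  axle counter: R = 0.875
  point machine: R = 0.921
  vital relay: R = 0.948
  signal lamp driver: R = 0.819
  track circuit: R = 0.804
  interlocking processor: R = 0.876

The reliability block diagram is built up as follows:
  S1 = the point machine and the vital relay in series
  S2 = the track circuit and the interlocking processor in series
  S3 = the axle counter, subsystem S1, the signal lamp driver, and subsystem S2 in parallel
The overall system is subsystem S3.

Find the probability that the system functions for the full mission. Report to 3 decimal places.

Series (point machine and vital relay): 0.92100 × 0.94800 = 0.87311
Series (track circuit and interlocking processor): 0.80400 × 0.87600 = 0.70430
Parallel (axle counter, [0.87311], signal lamp driver, and [0.70430]): 1 − (1 − 0.87500)(1 − 0.87311)(1 − 0.81900)(1 − 0.70430) = 0.999

0.999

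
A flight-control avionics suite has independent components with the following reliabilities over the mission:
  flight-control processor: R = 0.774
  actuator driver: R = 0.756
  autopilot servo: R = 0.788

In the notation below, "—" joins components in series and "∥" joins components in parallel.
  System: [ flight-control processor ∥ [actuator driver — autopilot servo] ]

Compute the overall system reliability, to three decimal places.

0.909

Series (actuator driver and autopilot servo): 0.75600 × 0.78800 = 0.59573
Parallel (flight-control processor and [0.59573]): 1 − (1 − 0.77400)(1 − 0.59573) = 0.909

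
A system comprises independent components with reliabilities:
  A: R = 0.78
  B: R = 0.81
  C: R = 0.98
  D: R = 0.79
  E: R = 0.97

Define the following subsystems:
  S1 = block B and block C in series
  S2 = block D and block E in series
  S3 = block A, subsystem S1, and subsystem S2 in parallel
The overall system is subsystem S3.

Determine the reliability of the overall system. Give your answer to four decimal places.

0.9894

Series (B and C): 0.810000 × 0.980000 = 0.793800
Series (D and E): 0.790000 × 0.970000 = 0.766300
Parallel (A, [0.793800], and [0.766300]): 1 − (1 − 0.780000)(1 − 0.793800)(1 − 0.766300) = 0.9894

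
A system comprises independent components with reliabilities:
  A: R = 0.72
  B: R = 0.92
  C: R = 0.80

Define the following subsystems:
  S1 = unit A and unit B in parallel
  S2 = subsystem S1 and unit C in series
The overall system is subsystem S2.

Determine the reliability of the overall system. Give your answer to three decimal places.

Parallel (A and B): 1 − (1 − 0.72000)(1 − 0.92000) = 0.97760
Series ([0.97760] and C): 0.97760 × 0.80000 = 0.782

0.782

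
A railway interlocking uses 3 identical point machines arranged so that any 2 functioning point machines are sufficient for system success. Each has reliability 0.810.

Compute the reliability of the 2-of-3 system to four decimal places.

0.9054

R = Σ_{i=2}^{3} C(3,i) p^i (1−p)^{3−i} with p = 0.810
C(3,2)·0.810^2·0.190^1 = 0.373977
C(3,3)·0.810^3·0.190^0 = 0.531441
Sum = 0.9054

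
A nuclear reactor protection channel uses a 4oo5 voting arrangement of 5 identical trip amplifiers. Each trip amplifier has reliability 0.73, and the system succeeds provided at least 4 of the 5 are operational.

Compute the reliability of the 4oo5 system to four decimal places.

0.5907

R = Σ_{i=4}^{5} C(5,i) p^i (1−p)^{5−i} with p = 0.73
C(5,4)·0.73^4·0.27^1 = 0.383376
C(5,5)·0.73^5·0.27^0 = 0.207307
Sum = 0.5907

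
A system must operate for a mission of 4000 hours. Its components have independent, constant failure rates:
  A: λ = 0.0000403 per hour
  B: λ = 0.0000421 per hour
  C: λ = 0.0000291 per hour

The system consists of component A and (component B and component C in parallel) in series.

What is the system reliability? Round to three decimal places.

R(A) = exp(−0.0000403 × 4000) = 0.85112
R(B) = exp(−0.0000421 × 4000) = 0.84502
R(C) = exp(−0.0000291 × 4000) = 0.89012
Parallel (B and C): 1 − (1 − 0.84502)(1 − 0.89012) = 0.98297
Series (A and [0.98297]): 0.85112 × 0.98297 = 0.837

0.837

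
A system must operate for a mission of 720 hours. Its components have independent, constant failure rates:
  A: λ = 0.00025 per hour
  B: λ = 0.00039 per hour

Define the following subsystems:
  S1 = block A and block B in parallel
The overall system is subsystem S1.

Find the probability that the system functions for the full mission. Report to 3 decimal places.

R(A) = exp(−0.00025 × 720) = 0.83527
R(B) = exp(−0.00039 × 720) = 0.75518
Parallel (A and B): 1 − (1 − 0.83527)(1 − 0.75518) = 0.960

0.960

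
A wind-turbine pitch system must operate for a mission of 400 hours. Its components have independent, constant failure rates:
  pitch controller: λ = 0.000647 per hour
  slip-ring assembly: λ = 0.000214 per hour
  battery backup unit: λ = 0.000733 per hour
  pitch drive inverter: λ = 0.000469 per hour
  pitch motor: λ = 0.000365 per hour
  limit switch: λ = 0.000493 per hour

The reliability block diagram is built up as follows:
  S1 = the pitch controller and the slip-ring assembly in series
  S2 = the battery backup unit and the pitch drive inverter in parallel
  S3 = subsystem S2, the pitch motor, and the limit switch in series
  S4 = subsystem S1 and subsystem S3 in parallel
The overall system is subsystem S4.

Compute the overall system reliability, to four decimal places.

R(pitch controller) = exp(−0.000647 × 400) = 0.771977
R(slip-ring assembly) = exp(−0.000214 × 400) = 0.917961
R(battery backup unit) = exp(−0.000733 × 400) = 0.745873
R(pitch drive inverter) = exp(−0.000469 × 400) = 0.828946
R(pitch motor) = exp(−0.000365 × 400) = 0.864158
R(limit switch) = exp(−0.000493 × 400) = 0.821026
Series (pitch controller and slip-ring assembly): 0.771977 × 0.917961 = 0.708645
Parallel (battery backup unit and pitch drive inverter): 1 − (1 − 0.745873)(1 − 0.828946) = 0.956531
Series ([0.956531], pitch motor, and limit switch): 0.956531 × 0.864158 × 0.821026 = 0.678655
Parallel ([0.708645] and [0.678655]): 1 − (1 − 0.708645)(1 − 0.678655) = 0.9064

0.9064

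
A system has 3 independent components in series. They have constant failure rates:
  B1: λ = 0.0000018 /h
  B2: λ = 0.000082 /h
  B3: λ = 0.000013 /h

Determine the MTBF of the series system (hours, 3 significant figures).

10300

Series of exponential components: λ_sys = Σ λ_i
λ_sys = 0.0000018 + 0.000082 + 0.000013 = 9.6800e-05 /h
MTBF = 1 / λ_sys = 10300 h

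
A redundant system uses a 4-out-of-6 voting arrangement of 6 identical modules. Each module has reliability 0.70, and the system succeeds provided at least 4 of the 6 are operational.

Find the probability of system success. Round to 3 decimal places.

R = Σ_{i=4}^{6} C(6,i) p^i (1−p)^{6−i} with p = 0.70
C(6,4)·0.70^4·0.30^2 = 0.32414
C(6,5)·0.70^5·0.30^1 = 0.30253
C(6,6)·0.70^6·0.30^0 = 0.11765
Sum = 0.744

0.744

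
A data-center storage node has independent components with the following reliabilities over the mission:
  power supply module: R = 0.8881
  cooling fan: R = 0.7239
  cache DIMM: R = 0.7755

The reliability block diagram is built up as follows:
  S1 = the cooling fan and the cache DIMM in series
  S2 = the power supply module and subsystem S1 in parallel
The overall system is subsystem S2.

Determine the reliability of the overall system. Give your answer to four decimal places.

0.9509

Series (cooling fan and cache DIMM): 0.723900 × 0.775500 = 0.561384
Parallel (power supply module and [0.561384]): 1 − (1 − 0.888100)(1 − 0.561384) = 0.9509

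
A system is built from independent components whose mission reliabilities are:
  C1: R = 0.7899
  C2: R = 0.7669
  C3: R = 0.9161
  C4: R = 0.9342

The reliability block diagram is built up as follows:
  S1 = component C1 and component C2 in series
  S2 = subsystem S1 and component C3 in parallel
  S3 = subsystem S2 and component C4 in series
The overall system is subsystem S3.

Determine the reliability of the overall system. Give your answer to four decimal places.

Series (C1 and C2): 0.789900 × 0.766900 = 0.605774
Parallel ([0.605774] and C3): 1 − (1 − 0.605774)(1 − 0.916100) = 0.966924
Series ([0.966924] and C4): 0.966924 × 0.934200 = 0.9033

0.9033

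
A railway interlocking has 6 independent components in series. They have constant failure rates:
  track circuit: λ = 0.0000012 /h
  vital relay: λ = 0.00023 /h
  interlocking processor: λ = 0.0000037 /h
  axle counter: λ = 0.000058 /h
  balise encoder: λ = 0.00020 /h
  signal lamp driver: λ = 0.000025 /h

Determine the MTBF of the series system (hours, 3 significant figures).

Series of exponential components: λ_sys = Σ λ_i
λ_sys = 0.0000012 + 0.00023 + 0.0000037 + 0.000058 + 0.00020 + 0.000025 = 5.1790e-04 /h
MTBF = 1 / λ_sys = 1930 h

1930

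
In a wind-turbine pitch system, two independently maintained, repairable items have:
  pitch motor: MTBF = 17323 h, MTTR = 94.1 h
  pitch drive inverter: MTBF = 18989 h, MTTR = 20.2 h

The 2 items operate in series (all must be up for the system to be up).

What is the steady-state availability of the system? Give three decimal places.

A(pitch motor) = MTBF/(MTBF+MTTR) = 17323/(17323+94.1) = 0.994597
A(pitch drive inverter) = MTBF/(MTBF+MTTR) = 18989/(18989+20.2) = 0.998937
Series availability: 0.994597 × 0.998937 = 0.994

0.994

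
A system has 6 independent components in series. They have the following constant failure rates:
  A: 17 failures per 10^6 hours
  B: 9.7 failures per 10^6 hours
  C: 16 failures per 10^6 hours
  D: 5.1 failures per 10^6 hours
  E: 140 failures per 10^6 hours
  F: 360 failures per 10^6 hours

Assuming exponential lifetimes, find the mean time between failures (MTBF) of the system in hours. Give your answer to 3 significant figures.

Series of exponential components: λ_sys = Σ λ_i
λ_sys = 0.000017 + 0.0000097 + 0.000016 + 0.0000051 + 0.00014 + 0.00036 = 5.4780e-04 /h
MTBF = 1 / λ_sys = 1830 h

1830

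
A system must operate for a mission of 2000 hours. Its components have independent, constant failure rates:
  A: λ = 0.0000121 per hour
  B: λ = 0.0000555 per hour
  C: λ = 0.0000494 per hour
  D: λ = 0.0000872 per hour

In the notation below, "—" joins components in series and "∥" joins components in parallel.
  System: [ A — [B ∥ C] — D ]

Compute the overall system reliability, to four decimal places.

R(A) = exp(−0.0000121 × 2000) = 0.976090
R(B) = exp(−0.0000555 × 2000) = 0.894939
R(C) = exp(−0.0000494 × 2000) = 0.905924
R(D) = exp(−0.0000872 × 2000) = 0.839961
Parallel (B and C): 1 − (1 − 0.894939)(1 − 0.905924) = 0.990116
Series (A, [0.990116], and D): 0.976090 × 0.990116 × 0.839961 = 0.8118

0.8118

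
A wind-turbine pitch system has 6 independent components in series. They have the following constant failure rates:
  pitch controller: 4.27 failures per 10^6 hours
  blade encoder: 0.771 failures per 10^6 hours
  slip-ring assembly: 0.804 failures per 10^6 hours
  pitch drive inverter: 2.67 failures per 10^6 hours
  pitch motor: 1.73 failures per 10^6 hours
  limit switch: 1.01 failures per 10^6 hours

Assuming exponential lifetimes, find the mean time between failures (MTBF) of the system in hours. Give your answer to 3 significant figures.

Series of exponential components: λ_sys = Σ λ_i
λ_sys = 0.00000427 + 0.000000771 + 0.000000804 + 0.00000267 + 0.00000173 + 0.00000101 = 1.1255e-05 /h
MTBF = 1 / λ_sys = 88800 h

88800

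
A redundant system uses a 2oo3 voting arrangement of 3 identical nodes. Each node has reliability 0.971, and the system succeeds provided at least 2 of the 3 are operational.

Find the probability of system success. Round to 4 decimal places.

0.9975

R = Σ_{i=2}^{3} C(3,i) p^i (1−p)^{3−i} with p = 0.971
C(3,2)·0.971^2·0.029^1 = 0.082027
C(3,3)·0.971^3·0.029^0 = 0.915499
Sum = 0.9975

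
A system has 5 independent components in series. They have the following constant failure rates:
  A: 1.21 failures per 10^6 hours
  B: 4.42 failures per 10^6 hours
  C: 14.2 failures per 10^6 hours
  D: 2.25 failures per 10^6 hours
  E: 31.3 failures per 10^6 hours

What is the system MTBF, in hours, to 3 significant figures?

18700

Series of exponential components: λ_sys = Σ λ_i
λ_sys = 0.00000121 + 0.00000442 + 0.0000142 + 0.00000225 + 0.0000313 = 5.3380e-05 /h
MTBF = 1 / λ_sys = 18700 h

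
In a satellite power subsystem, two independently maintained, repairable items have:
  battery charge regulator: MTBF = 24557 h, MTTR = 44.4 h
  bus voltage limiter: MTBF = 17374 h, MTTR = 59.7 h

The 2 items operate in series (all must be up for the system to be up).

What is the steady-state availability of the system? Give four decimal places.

0.9948

A(battery charge regulator) = MTBF/(MTBF+MTTR) = 24557/(24557+44.4) = 0.998195
A(bus voltage limiter) = MTBF/(MTBF+MTTR) = 17374/(17374+59.7) = 0.996576
Series availability: 0.998195 × 0.996576 = 0.9948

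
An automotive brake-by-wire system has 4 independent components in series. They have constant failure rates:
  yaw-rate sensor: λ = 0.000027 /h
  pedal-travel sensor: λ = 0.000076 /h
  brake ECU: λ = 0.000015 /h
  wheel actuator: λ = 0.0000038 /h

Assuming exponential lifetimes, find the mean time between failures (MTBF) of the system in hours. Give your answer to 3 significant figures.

8210

Series of exponential components: λ_sys = Σ λ_i
λ_sys = 0.000027 + 0.000076 + 0.000015 + 0.0000038 = 1.2180e-04 /h
MTBF = 1 / λ_sys = 8210 h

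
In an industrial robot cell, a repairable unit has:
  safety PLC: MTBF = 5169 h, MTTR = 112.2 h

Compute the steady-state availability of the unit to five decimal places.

A(safety PLC) = MTBF/(MTBF+MTTR) = 5169/(5169+112.2) = 0.97875

0.97875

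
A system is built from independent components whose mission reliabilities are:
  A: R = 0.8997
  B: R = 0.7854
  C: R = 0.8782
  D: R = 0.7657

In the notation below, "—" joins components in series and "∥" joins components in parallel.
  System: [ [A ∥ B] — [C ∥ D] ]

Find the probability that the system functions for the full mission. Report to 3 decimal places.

Parallel (A and B): 1 − (1 − 0.89970)(1 − 0.78540) = 0.97848
Parallel (C and D): 1 − (1 − 0.87820)(1 − 0.76570) = 0.97146
Series ([0.97848] and [0.97146]): 0.97848 × 0.97146 = 0.951

0.951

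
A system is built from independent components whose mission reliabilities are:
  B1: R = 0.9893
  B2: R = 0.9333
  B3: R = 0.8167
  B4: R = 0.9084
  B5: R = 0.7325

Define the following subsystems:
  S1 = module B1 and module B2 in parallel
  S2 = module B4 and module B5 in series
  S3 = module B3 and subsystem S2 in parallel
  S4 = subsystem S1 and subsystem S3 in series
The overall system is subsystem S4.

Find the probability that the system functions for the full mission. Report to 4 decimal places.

Parallel (B1 and B2): 1 − (1 − 0.989300)(1 − 0.933300) = 0.999286
Series (B4 and B5): 0.908400 × 0.732500 = 0.665403
Parallel (B3 and [0.665403]): 1 − (1 − 0.816700)(1 − 0.665403) = 0.938668
Series ([0.999286] and [0.938668]): 0.999286 × 0.938668 = 0.9380

0.9380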